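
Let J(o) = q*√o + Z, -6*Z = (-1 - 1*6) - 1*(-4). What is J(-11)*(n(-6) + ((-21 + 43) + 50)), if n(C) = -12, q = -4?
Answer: 30 - 240*I*√11 ≈ 30.0 - 795.99*I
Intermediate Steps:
Z = ½ (Z = -((-1 - 1*6) - 1*(-4))/6 = -((-1 - 6) + 4)/6 = -(-7 + 4)/6 = -⅙*(-3) = ½ ≈ 0.50000)
J(o) = ½ - 4*√o (J(o) = -4*√o + ½ = ½ - 4*√o)
J(-11)*(n(-6) + ((-21 + 43) + 50)) = (½ - 4*I*√11)*(-12 + ((-21 + 43) + 50)) = (½ - 4*I*√11)*(-12 + (22 + 50)) = (½ - 4*I*√11)*(-12 + 72) = (½ - 4*I*√11)*60 = 30 - 240*I*√11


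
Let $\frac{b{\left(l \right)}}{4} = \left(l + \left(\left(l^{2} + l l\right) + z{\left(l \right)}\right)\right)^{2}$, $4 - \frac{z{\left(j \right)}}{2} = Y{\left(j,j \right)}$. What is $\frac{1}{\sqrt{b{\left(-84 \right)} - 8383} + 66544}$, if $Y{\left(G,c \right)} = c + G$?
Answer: $\frac{66544}{3601894783} - \frac{9 \sqrt{10200113}}{3601894783} \approx 1.0495 \cdot 10^{-5}$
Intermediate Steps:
$Y{\left(G,c \right)} = G + c$
$z{\left(j \right)} = 8 - 4 j$ ($z{\left(j \right)} = 8 - 2 \left(j + j\right) = 8 - 2 \cdot 2 j = 8 - 4 j$)
$b{\left(l \right)} = 4 \left(8 - 3 l + 2 l^{2}\right)^{2}$ ($b{\left(l \right)} = 4 \left(l - \left(-8 - l^{2} + 4 l - l l\right)\right)^{2} = 4 \left(l - \left(-8 - 2 l^{2} + 4 l\right)\right)^{2} = 4 \left(l + \left(8 - 4 l + 2 l^{2}\right)\right)^{2} = 4 \left(8 - 3 l + 2 l^{2}\right)^{2}$)
$\frac{1}{\sqrt{b{\left(-84 \right)} - 8383} + 66544} = \frac{1}{\sqrt{4 \left(8 - -252 + 2 \left(-84\right)^{2}\right)^{2} - 8383} + 66544} = \frac{1}{\sqrt{4 \left(8 + 252 + 2 \cdot 7056\right)^{2} - 8383} + 66544} = \frac{1}{\sqrt{4 \left(8 + 252 + 14112\right)^{2} - 8383} + 66544} = \frac{1}{\sqrt{4 \cdot 14372^{2} - 8383} + 66544} = \frac{1}{\sqrt{4 \cdot 206554384 - 8383} + 66544} = \frac{1}{\sqrt{826217536 - 8383} + 66544} = \frac{1}{\sqrt{826209153} + 66544} = \frac{1}{9 \sqrt{10200113} + 66544} = \frac{1}{66544 + 9 \sqrt{10200113}}$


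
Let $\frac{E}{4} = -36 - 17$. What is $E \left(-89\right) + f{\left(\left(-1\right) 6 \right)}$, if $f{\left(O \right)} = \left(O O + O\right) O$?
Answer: $18688$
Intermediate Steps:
$f{\left(O \right)} = O \left(O + O^{2}\right)$ ($f{\left(O \right)} = \left(O^{2} + O\right) O = \left(O + O^{2}\right) O = O \left(O + O^{2}\right)$)
$E = -212$ ($E = 4 \left(-36 - 17\right) = 4 \left(-53\right) = -212$)
$E \left(-89\right) + f{\left(\left(-1\right) 6 \right)} = \left(-212\right) \left(-89\right) + \left(\left(-1\right) 6\right)^{2} \left(1 - 6\right) = 18868 + \left(-6\right)^{2} \left(1 - 6\right) = 18868 + 36 \left(-5\right) = 18868 - 180 = 18688$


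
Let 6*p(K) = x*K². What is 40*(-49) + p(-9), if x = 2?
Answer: -1933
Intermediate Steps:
p(K) = K²/3 (p(K) = (2*K²)/6 = K²/3)
40*(-49) + p(-9) = 40*(-49) + (⅓)*(-9)² = -1960 + (⅓)*81 = -1960 + 27 = -1933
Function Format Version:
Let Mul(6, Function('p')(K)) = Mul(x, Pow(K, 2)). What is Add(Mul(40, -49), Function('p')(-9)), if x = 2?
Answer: -1933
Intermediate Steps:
Function('p')(K) = Mul(Rational(1, 3), Pow(K, 2)) (Function('p')(K) = Mul(Rational(1, 6), Mul(2, Pow(K, 2))) = Mul(Rational(1, 3), Pow(K, 2)))
Add(Mul(40, -49), Function('p')(-9)) = Add(Mul(40, -49), Mul(Rational(1, 3), Pow(-9, 2))) = Add(-1960, Mul(Rational(1, 3), 81)) = Add(-1960, 27) = -1933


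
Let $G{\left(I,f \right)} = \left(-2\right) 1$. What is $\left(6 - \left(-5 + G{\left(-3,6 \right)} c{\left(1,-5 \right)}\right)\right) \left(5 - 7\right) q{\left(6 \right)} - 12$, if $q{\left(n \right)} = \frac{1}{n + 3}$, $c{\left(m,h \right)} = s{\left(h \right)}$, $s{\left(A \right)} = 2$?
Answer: $- \frac{46}{3} \approx -15.333$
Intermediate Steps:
$c{\left(m,h \right)} = 2$
$G{\left(I,f \right)} = -2$
$q{\left(n \right)} = \frac{1}{3 + n}$
$\left(6 - \left(-5 + G{\left(-3,6 \right)} c{\left(1,-5 \right)}\right)\right) \left(5 - 7\right) q{\left(6 \right)} - 12 = \frac{\left(6 + \left(5 - \left(-2\right) 2\right)\right) \left(5 - 7\right)}{3 + 6} - 12 = \frac{\left(6 + \left(5 - -4\right)\right) \left(-2\right)}{9} - 12 = \left(6 + \left(5 + 4\right)\right) \left(-2\right) \frac{1}{9} - 12 = \left(6 + 9\right) \left(-2\right) \frac{1}{9} - 12 = 15 \left(-2\right) \frac{1}{9} - 12 = \left(-30\right) \frac{1}{9} - 12 = - \frac{10}{3} - 12 = - \frac{46}{3}$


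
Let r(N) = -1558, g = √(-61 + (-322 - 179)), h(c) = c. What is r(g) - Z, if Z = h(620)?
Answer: -2178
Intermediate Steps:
g = I*√562 (g = √(-61 - 501) = √(-562) = I*√562 ≈ 23.707*I)
Z = 620
r(g) - Z = -1558 - 1*620 = -1558 - 620 = -2178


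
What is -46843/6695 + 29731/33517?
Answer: -1370987786/224396315 ≈ -6.1097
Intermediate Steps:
-46843/6695 + 29731/33517 = -1370987786/224396315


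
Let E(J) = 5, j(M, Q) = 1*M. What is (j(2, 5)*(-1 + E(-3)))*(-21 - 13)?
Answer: -272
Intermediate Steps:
j(M, Q) = M
(j(2, 5)*(-1 + E(-3)))*(-21 - 13) = (2*(-1 + 5))*(-21 - 13) = (2*4)*(-34) = 8*(-34) = -272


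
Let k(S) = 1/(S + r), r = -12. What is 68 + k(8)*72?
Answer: 50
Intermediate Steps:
k(S) = 1/(-12 + S) (k(S) = 1/(S - 12) = 1/(-12 + S))
68 + k(8)*72 = 68 + 72/(-12 + 8) = 68 + 72/(-4) = 68 - ¼*72 = 68 - 18 = 50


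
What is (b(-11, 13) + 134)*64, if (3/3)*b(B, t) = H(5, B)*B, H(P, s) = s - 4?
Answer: 19136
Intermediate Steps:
H(P, s) = -4 + s
b(B, t) = B*(-4 + B) (b(B, t) = (-4 + B)*B = B*(-4 + B))
(b(-11, 13) + 134)*64 = (-11*(-4 - 11) + 134)*64 = (-11*(-15) + 134)*64 = (165 + 134)*64 = 299*64 = 19136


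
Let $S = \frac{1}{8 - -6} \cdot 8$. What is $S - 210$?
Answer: $- \frac{1466}{7} \approx -209.43$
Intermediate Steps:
$S = \frac{4}{7}$ ($S = \frac{1}{8 + 6} \cdot 8 = \frac{1}{14} \cdot 8 = \frac{4}{7} \approx 0.57143$)
$S - 210 = \frac{4}{7} - 210 = - \frac{1466}{7}$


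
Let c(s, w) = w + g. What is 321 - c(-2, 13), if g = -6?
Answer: 314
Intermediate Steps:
c(s, w) = -6 + w (c(s, w) = w - 6 = -6 + w)
321 - c(-2, 13) = 321 - (-6 + 13) = 321 - 1*7 = 321 - 7 = 314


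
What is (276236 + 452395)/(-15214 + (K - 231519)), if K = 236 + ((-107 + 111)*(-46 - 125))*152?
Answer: -728631/350465 ≈ -2.0790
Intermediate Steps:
K = -103732 (K = 236 + (4*(-171))*152 = 236 - 684*152 = 236 - 103968 = -103732)
(276236 + 452395)/(-15214 + (K - 231519)) = (276236 + 452395)/(-15214 + (-103732 - 231519)) = 728631/(-15214 - 335251) = 728631/(-350465) = 728631*(-1/350465) = -728631/350465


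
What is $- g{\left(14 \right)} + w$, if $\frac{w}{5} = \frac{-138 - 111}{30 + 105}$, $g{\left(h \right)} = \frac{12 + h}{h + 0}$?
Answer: $- \frac{698}{63} \approx -11.079$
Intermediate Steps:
$g{\left(h \right)} = \frac{12 + h}{h}$
$w = - \frac{83}{9}$ ($w = 5 \frac{-138 - 111}{30 + 105} = 5 \left(- \frac{249}{135}\right) = 5 \left(\left(-249\right) \frac{1}{135}\right) = 5 \left(- \frac{83}{45}\right) = - \frac{83}{9} \approx -9.2222$)
$- g{\left(14 \right)} + w = - \frac{12 + 14}{14} - \frac{83}{9} = - \frac{26}{14} - \frac{83}{9} = \left(-1\right) \frac{13}{7} - \frac{83}{9} = - \frac{13}{7} - \frac{83}{9} = - \frac{698}{63}$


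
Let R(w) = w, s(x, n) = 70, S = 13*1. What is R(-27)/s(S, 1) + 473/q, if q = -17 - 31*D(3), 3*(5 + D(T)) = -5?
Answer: 83967/39830 ≈ 2.1081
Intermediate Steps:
S = 13
D(T) = -20/3 (D(T) = -5 + (⅓)*(-5) = -5 - 5/3 = -20/3)
q = 569/3 (q = -17 - 31*(-20/3) = -17 + 620/3 = 569/3 ≈ 189.67)
R(-27)/s(S, 1) + 473/q = -27/70 + 473/(569/3) = -27*1/70 + 473*(3/569) = -27/70 + 1419/569 = 83967/39830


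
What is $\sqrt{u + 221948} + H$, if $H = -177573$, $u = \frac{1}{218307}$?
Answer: $-177573 + \frac{\sqrt{10577585854291359}}{218307} \approx -1.771 \cdot 10^{5}$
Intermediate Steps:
$u = \frac{1}{218307} \approx 4.5807 \cdot 10^{-6}$
$\sqrt{u + 221948} + H = \sqrt{\frac{1}{218307} + 221948} - 177573 = \sqrt{\frac{48452802037}{218307}} - 177573 = \frac{\sqrt{10577585854291359}}{218307} - 177573 = -177573 + \frac{\sqrt{10577585854291359}}{218307}$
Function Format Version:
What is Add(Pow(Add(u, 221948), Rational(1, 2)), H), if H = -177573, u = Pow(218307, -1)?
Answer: Add(-177573, Mul(Rational(1, 218307), Pow(10577585854291359, Rational(1, 2)))) ≈ -1.7710e+5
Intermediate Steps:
u = Rational(1, 218307) ≈ 4.5807e-6
Add(Pow(Add(u, 221948), Rational(1, 2)), H) = Add(Pow(Add(Rational(1, 218307), 221948), Rational(1, 2)), -177573) = Add(Pow(Rational(48452802037, 218307), Rational(1, 2)), -177573) = Add(Mul(Rational(1, 218307), Pow(10577585854291359, Rational(1, 2))), -177573) = Add(-177573, Mul(Rational(1, 218307), Pow(10577585854291359, Rational(1, 2))))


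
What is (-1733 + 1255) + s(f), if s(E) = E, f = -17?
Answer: -495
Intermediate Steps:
(-1733 + 1255) + s(f) = (-1733 + 1255) - 17 = -478 - 17 = -495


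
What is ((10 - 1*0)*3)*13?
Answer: 390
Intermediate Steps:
((10 - 1*0)*3)*13 = ((10 + 0)*3)*13 = (10*3)*13 = 30*13 = 390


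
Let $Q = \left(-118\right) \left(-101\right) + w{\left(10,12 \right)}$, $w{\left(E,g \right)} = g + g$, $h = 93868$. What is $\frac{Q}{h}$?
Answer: $\frac{5971}{46934} \approx 0.12722$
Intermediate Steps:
$w{\left(E,g \right)} = 2 g$
$Q = 11942$ ($Q = \left(-118\right) \left(-101\right) + 2 \cdot 12 = 11918 + 24 = 11942$)
$\frac{Q}{h} = \frac{11942}{93868} = 11942 \cdot \frac{1}{93868} = \frac{5971}{46934}$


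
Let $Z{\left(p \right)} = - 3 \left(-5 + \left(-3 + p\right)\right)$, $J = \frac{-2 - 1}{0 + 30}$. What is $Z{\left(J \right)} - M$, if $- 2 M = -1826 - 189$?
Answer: $- \frac{4916}{5} \approx -983.2$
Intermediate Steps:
$J = - \frac{1}{10}$ ($J = - \frac{3}{30} = \left(-3\right) \frac{1}{30} = - \frac{1}{10} \approx -0.1$)
$M = \frac{2015}{2}$ ($M = - \frac{-1826 - 189}{2} = \left(- \frac{1}{2}\right) \left(-2015\right) = \frac{2015}{2} \approx 1007.5$)
$Z{\left(p \right)} = 24 - 3 p$ ($Z{\left(p \right)} = - 3 \left(-8 + p\right) = 24 - 3 p$)
$Z{\left(J \right)} - M = \left(24 - - \frac{3}{10}\right) - \frac{2015}{2} = \left(24 + \frac{3}{10}\right) - \frac{2015}{2} = \frac{243}{10} - \frac{2015}{2} = - \frac{4916}{5}$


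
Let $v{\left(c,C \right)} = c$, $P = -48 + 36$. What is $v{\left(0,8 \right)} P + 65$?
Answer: $65$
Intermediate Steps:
$P = -12$
$v{\left(0,8 \right)} P + 65 = 0 \left(-12\right) + 65 = 0 + 65 = 65$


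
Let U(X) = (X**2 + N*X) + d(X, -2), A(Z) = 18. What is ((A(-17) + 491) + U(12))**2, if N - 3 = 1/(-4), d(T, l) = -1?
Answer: 469225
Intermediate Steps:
N = 11/4 (N = 3 + 1/(-4) = 3 - 1/4 = 11/4 ≈ 2.7500)
U(X) = -1 + X**2 + 11*X/4 (U(X) = (X**2 + 11*X/4) - 1 = -1 + X**2 + 11*X/4)
((A(-17) + 491) + U(12))**2 = ((18 + 491) + (-1 + 12**2 + (11/4)*12))**2 = (509 + (-1 + 144 + 33))**2 = (509 + 176)**2 = 685**2 = 469225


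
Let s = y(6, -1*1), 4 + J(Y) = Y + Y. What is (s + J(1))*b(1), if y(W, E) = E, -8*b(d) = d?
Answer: 3/8 ≈ 0.37500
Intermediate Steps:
J(Y) = -4 + 2*Y (J(Y) = -4 + (Y + Y) = -4 + 2*Y)
b(d) = -d/8
s = -1 (s = -1*1 = -1)
(s + J(1))*b(1) = (-1 + (-4 + 2*1))*(-1/8*1) = (-1 + (-4 + 2))*(-1/8) = (-1 - 2)*(-1/8) = -3*(-1/8) = 3/8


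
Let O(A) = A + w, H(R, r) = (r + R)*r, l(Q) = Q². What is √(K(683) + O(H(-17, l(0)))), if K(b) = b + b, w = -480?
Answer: √886 ≈ 29.766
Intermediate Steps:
H(R, r) = r*(R + r) (H(R, r) = (R + r)*r = r*(R + r))
O(A) = -480 + A (O(A) = A - 480 = -480 + A)
K(b) = 2*b
√(K(683) + O(H(-17, l(0)))) = √(2*683 + (-480 + 0²*(-17 + 0²))) = √(1366 + (-480 + 0*(-17 + 0))) = √(1366 + (-480 + 0*(-17))) = √(1366 + (-480 + 0)) = √(1366 - 480) = √886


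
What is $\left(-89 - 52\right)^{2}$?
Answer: $19881$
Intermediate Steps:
$\left(-89 - 52\right)^{2} = \left(-141\right)^{2} = 19881$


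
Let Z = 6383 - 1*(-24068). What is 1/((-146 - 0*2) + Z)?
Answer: 1/30305 ≈ 3.2998e-5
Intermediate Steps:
Z = 30451 (Z = 6383 + 24068 = 30451)
1/((-146 - 0*2) + Z) = 1/((-146 - 0*2) + 30451) = 1/((-146 - 57*0) + 30451) = 1/((-146 + 0) + 30451) = 1/(-146 + 30451) = 1/30305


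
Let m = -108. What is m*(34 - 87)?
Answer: 5724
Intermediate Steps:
m*(34 - 87) = -108*(34 - 87) = -108*(-53) = 5724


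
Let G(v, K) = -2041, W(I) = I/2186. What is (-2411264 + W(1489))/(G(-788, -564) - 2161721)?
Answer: 1757007205/1576661244 ≈ 1.1144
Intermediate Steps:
W(I) = I/2186 (W(I) = I*(1/2186) = I/2186)
(-2411264 + W(1489))/(G(-788, -564) - 2161721) = (-2411264 + (1/2186)*1489)/(-2041 - 2161721) = (-2411264 + 1489/2186)/(-2163762) = -5271021615/2186*(-1/2163762) = 1757007205/1576661244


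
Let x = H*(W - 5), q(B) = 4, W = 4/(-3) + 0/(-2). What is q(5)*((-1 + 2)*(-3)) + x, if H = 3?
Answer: -31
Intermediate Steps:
W = -4/3 (W = 4*(-1/3) + 0*(-1/2) = -4/3 + 0 = -4/3 ≈ -1.3333)
x = -19 (x = 3*(-4/3 - 5) = 3*(-19/3) = -19)
q(5)*((-1 + 2)*(-3)) + x = 4*((-1 + 2)*(-3)) - 19 = 4*(1*(-3)) - 19 = 4*(-3) - 19 = -12 - 19 = -31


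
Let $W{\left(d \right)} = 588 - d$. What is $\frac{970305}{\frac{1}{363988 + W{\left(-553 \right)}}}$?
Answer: $354286494345$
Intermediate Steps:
$\frac{970305}{\frac{1}{363988 + W{\left(-553 \right)}}} = \frac{970305}{\frac{1}{363988 + \left(588 - -553\right)}} = \frac{970305}{\frac{1}{363988 + \left(588 + 553\right)}} = \frac{970305}{\frac{1}{363988 + 1141}} = \frac{970305}{\frac{1}{365129}} = 970305 \frac{1}{\frac{1}{365129}} = 970305 \cdot 365129 = 354286494345$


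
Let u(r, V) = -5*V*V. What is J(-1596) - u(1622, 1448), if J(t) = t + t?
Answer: 10480328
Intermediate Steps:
u(r, V) = -5*V²
J(t) = 2*t
J(-1596) - u(1622, 1448) = 2*(-1596) - (-5)*1448² = -3192 - (-5)*2096704 = -3192 - 1*(-10483520) = -3192 + 10483520 = 10480328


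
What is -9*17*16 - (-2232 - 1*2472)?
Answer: 2256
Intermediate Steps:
-9*17*16 - (-2232 - 1*2472) = -153*16 - (-2232 - 2472) = -2448 - 1*(-4704) = -2448 + 4704 = 2256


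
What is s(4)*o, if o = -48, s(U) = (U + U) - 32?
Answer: 1152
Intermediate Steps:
s(U) = -32 + 2*U (s(U) = 2*U - 32 = -32 + 2*U)
s(4)*o = (-32 + 2*4)*(-48) = (-32 + 8)*(-48) = -24*(-48) = 1152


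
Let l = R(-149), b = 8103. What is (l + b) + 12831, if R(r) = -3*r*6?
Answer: 23616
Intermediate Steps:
R(r) = -18*r
l = 2682 (l = -18*(-149) = 2682)
(l + b) + 12831 = (2682 + 8103) + 12831 = 10785 + 12831 = 23616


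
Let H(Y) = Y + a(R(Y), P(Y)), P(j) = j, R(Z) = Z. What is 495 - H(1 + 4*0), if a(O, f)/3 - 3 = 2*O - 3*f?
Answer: 488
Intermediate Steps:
a(O, f) = 9 - 9*f + 6*O (a(O, f) = 9 + 3*(2*O - 3*f) = 9 + 3*(-3*f + 2*O) = 9 + (-9*f + 6*O) = 9 - 9*f + 6*O)
H(Y) = 9 - 2*Y (H(Y) = Y + (9 - 9*Y + 6*Y) = Y + (9 - 3*Y) = 9 - 2*Y)
495 - H(1 + 4*0) = 495 - (9 - 2*(1 + 4*0)) = 495 - (9 - 2*(1 + 0)) = 495 - (9 - 2*1) = 495 - (9 - 2) = 495 - 1*7 = 495 - 7 = 488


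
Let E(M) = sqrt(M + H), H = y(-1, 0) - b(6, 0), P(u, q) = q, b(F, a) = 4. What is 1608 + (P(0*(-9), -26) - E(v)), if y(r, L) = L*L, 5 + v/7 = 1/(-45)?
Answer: 1582 - I*sqrt(8810)/15 ≈ 1582.0 - 6.2574*I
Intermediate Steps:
v = -1582/45 (v = -35 + 7/(-45) = -35 + 7*(-1/45) = -35 - 7/45 = -1582/45 ≈ -35.156)
y(r, L) = L**2
H = -4 (H = 0**2 - 1*4 = 0 - 4 = -4)
E(M) = sqrt(-4 + M) (E(M) = sqrt(M - 4) = sqrt(-4 + M))
1608 + (P(0*(-9), -26) - E(v)) = 1608 + (-26 - sqrt(-4 - 1582/45)) = 1608 + (-26 - sqrt(-1762/45)) = 1608 + (-26 - I*sqrt(8810)/15) = 1582 - I*sqrt(8810)/15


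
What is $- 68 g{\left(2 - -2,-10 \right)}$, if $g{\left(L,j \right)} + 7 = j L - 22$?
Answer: $4692$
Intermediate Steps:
$g{\left(L,j \right)} = -29 + L j$ ($g{\left(L,j \right)} = -7 + \left(j L - 22\right) = -7 + \left(L j - 22\right) = -7 + \left(-22 + L j\right) = -29 + L j$)
$- 68 g{\left(2 - -2,-10 \right)} = - 68 \left(-29 + \left(2 - -2\right) \left(-10\right)\right) = - 68 \left(-29 + \left(2 + 2\right) \left(-10\right)\right) = - 68 \left(-29 + 4 \left(-10\right)\right) = - 68 \left(-29 - 40\right) = \left(-68\right) \left(-69\right) = 4692$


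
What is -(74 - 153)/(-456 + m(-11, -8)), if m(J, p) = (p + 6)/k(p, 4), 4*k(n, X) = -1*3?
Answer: -237/1360 ≈ -0.17426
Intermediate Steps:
k(n, X) = -¾ (k(n, X) = (-1*3)/4 = (¼)*(-3) = -¾)
m(J, p) = -8 - 4*p/3 (m(J, p) = (p + 6)/(-¾) = (6 + p)*(-4/3) = -8 - 4*p/3)
-(74 - 153)/(-456 + m(-11, -8)) = -(74 - 153)/(-456 + (-8 - 4/3*(-8))) = -(-79)/(-456 + (-8 + 32/3)) = -(-79)/(-456 + 8/3) = -(-79)/(-1360/3) = -(-79)*(-3)/1360 = -1*237/1360 = -237/1360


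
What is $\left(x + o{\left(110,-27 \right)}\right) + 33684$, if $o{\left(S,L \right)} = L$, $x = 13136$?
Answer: $46793$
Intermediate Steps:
$\left(x + o{\left(110,-27 \right)}\right) + 33684 = \left(13136 - 27\right) + 33684 = 13109 + 33684 = 46793$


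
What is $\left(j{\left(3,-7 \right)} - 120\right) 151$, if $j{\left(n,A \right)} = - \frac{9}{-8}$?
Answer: $- \frac{143601}{8} \approx -17950.0$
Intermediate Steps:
$j{\left(n,A \right)} = \frac{9}{8}$ ($j{\left(n,A \right)} = \left(-9\right) \left(- \frac{1}{8}\right) = \frac{9}{8}$)
$\left(j{\left(3,-7 \right)} - 120\right) 151 = \left(\frac{9}{8} - 120\right) 151 = \left(- \frac{951}{8}\right) 151 = - \frac{143601}{8}$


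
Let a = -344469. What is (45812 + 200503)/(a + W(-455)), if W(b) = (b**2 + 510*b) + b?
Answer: -246315/369949 ≈ -0.66581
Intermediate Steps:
W(b) = b**2 + 511*b
(45812 + 200503)/(a + W(-455)) = (45812 + 200503)/(-344469 - 455*(511 - 455)) = 246315/(-344469 - 455*56) = 246315/(-344469 - 25480) = 246315/(-369949) = 246315*(-1/369949) = -246315/369949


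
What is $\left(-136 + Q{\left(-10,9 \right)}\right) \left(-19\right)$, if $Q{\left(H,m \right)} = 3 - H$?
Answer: $2337$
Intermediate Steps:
$\left(-136 + Q{\left(-10,9 \right)}\right) \left(-19\right) = \left(-136 + \left(3 - -10\right)\right) \left(-19\right) = \left(-136 + \left(3 + 10\right)\right) \left(-19\right) = \left(-136 + 13\right) \left(-19\right) = \left(-123\right) \left(-19\right) = 2337$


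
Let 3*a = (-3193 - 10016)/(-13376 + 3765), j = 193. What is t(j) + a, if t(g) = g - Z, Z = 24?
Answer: 232666/1373 ≈ 169.46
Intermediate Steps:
t(g) = -24 + g (t(g) = g - 1*24 = g - 24 = -24 + g)
a = 629/1373 (a = ((-3193 - 10016)/(-13376 + 3765))/3 = (-13209/(-9611))/3 = (-13209*(-1/9611))/3 = (1/3)*(1887/1373) = 629/1373 ≈ 0.45812)
t(j) + a = (-24 + 193) + 629/1373 = 169 + 629/1373 = 232666/1373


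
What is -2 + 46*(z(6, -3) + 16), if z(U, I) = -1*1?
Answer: 688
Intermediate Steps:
z(U, I) = -1
-2 + 46*(z(6, -3) + 16) = -2 + 46*(-1 + 16) = -2 + 46*15 = -2 + 690 = 688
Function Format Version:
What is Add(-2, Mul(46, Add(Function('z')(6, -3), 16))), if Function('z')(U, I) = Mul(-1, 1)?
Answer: 688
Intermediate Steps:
Function('z')(U, I) = -1
Add(-2, Mul(46, Add(Function('z')(6, -3), 16))) = Add(-2, Mul(46, Add(-1, 16))) = Add(-2, Mul(46, 15)) = Add(-2, 690) = 688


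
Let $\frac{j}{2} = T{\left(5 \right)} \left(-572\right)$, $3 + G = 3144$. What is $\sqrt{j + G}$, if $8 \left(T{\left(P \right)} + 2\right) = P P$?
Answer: $3 \sqrt{206} \approx 43.058$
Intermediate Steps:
$T{\left(P \right)} = -2 + \frac{P^{2}}{8}$ ($T{\left(P \right)} = -2 + \frac{P P}{8} = -2 + \frac{P^{2}}{8}$)
$G = 3141$ ($G = -3 + 3144 = 3141$)
$j = -1287$ ($j = 2 \left(-2 + \frac{5^{2}}{8}\right) \left(-572\right) = 2 \left(-2 + \frac{1}{8} \cdot 25\right) \left(-572\right) = 2 \left(-2 + \frac{25}{8}\right) \left(-572\right) = 2 \cdot \frac{9}{8} \left(-572\right) = 2 \left(- \frac{1287}{2}\right) = -1287$)
$\sqrt{j + G} = \sqrt{-1287 + 3141} = \sqrt{1854} = 3 \sqrt{206}$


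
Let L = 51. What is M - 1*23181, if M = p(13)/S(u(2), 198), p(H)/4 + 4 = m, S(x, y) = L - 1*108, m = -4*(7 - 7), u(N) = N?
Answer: -1321301/57 ≈ -23181.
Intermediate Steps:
m = 0 (m = -4*0 = 0)
S(x, y) = -57 (S(x, y) = 51 - 1*108 = 51 - 108 = -57)
p(H) = -16 (p(H) = -16 + 4*0 = -16 + 0 = -16)
M = 16/57 (M = -16/(-57) = -16*(-1/57) = 16/57 ≈ 0.28070)
M - 1*23181 = 16/57 - 1*23181 = 16/57 - 23181 = -1321301/57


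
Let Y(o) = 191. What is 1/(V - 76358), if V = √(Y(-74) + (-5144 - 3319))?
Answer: -38179/2915276218 - I*√517/1457638109 ≈ -1.3096e-5 - 1.5599e-8*I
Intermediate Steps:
V = 4*I*√517 (V = √(191 + (-5144 - 3319)) = √(191 - 8463) = √(-8272) = 4*I*√517 ≈ 90.951*I)
1/(V - 76358) = 1/(4*I*√517 - 76358) = 1/(-76358 + 4*I*√517)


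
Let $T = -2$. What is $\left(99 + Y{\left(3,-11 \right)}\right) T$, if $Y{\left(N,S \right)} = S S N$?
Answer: $-924$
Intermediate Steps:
$Y{\left(N,S \right)} = N S^{2}$ ($Y{\left(N,S \right)} = S^{2} N = N S^{2}$)
$\left(99 + Y{\left(3,-11 \right)}\right) T = \left(99 + 3 \left(-11\right)^{2}\right) \left(-2\right) = \left(99 + 3 \cdot 121\right) \left(-2\right) = \left(99 + 363\right) \left(-2\right) = 462 \left(-2\right) = -924$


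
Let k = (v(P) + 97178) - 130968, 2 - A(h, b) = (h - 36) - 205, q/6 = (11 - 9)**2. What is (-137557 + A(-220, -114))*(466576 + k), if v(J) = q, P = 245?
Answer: -59335654140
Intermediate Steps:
q = 24 (q = 6*(11 - 9)**2 = 6*2**2 = 6*4 = 24)
v(J) = 24
A(h, b) = 243 - h (A(h, b) = 2 - ((h - 36) - 205) = 2 - ((-36 + h) - 205) = 2 - (-241 + h) = 2 + (241 - h) = 243 - h)
k = -33766 (k = (24 + 97178) - 130968 = 97202 - 130968 = -33766)
(-137557 + A(-220, -114))*(466576 + k) = (-137557 + (243 - 1*(-220)))*(466576 - 33766) = (-137557 + (243 + 220))*432810 = (-137557 + 463)*432810 = -137094*432810 = -59335654140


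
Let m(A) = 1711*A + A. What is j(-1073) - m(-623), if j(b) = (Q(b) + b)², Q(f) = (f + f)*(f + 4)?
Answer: 5257854652577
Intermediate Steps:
Q(f) = 2*f*(4 + f) (Q(f) = (2*f)*(4 + f) = 2*f*(4 + f))
j(b) = (b + 2*b*(4 + b))² (j(b) = (2*b*(4 + b) + b)² = (b + 2*b*(4 + b))²)
m(A) = 1712*A
j(-1073) - m(-623) = (-1073)²*(9 + 2*(-1073))² - 1712*(-623) = 1151329*(9 - 2146)² - 1*(-1066576) = 1151329*(-2137)² + 1066576 = 1151329*4566769 + 1066576 = 5257853586001 + 1066576 = 5257854652577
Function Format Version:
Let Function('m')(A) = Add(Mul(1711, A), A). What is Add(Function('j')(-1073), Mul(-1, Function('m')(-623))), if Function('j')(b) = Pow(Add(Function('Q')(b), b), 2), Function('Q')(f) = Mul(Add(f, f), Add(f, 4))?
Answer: 5257854652577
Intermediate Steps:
Function('Q')(f) = Mul(2, f, Add(4, f)) (Function('Q')(f) = Mul(Mul(2, f), Add(4, f)) = Mul(2, f, Add(4, f)))
Function('j')(b) = Pow(Add(b, Mul(2, b, Add(4, b))), 2) (Function('j')(b) = Pow(Add(Mul(2, b, Add(4, b)), b), 2) = Pow(Add(b, Mul(2, b, Add(4, b))), 2))
Function('m')(A) = Mul(1712, A)
Add(Function('j')(-1073), Mul(-1, Function('m')(-623))) = Add(Mul(Pow(-1073, 2), Pow(Add(9, Mul(2, -1073)), 2)), Mul(-1, Mul(1712, -623))) = Add(Mul(1151329, Pow(Add(9, -2146), 2)), Mul(-1, -1066576)) = Add(Mul(1151329, Pow(-2137, 2)), 1066576) = Add(Mul(1151329, 4566769), 1066576) = Add(5257853586001, 1066576) = 5257854652577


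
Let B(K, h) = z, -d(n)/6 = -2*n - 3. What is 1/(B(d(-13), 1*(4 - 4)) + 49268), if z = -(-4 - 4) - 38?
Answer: 1/49238 ≈ 2.0310e-5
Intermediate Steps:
d(n) = 18 + 12*n (d(n) = -6*(-2*n - 3) = -6*(-3 - 2*n) = 18 + 12*n)
z = -30 (z = -1*(-8) - 38 = 8 - 38 = -30)
B(K, h) = -30
1/(B(d(-13), 1*(4 - 4)) + 49268) = 1/(-30 + 49268) = 1/49238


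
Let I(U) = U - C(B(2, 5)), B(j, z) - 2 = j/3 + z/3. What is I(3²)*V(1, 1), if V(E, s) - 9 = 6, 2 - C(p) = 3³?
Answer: 510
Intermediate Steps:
B(j, z) = 2 + j/3 + z/3 (B(j, z) = 2 + (j/3 + z/3) = 2 + j/3 + z/3)
C(p) = -25 (C(p) = 2 - 1*3³ = 2 - 1*27 = 2 - 27 = -25)
V(E, s) = 15 (V(E, s) = 9 + 6 = 15)
I(U) = 25 + U (I(U) = U - 1*(-25) = U + 25 = 25 + U)
I(3²)*V(1, 1) = (25 + 3²)*15 = (25 + 9)*15 = 34*15 = 510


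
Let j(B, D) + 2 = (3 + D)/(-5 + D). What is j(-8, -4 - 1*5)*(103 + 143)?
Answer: -2706/7 ≈ -386.57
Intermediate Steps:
j(B, D) = -2 + (3 + D)/(-5 + D)
j(-8, -4 - 1*5)*(103 + 143) = ((13 - (-4 - 1*5))/(-5 + (-4 - 1*5)))*(103 + 143) = ((13 - (-4 - 5))/(-5 + (-4 - 5)))*246 = ((13 - 1*(-9))/(-5 - 9))*246 = ((13 + 9)/(-14))*246 = -1/14*22*246 = -11/7*246 = -2706/7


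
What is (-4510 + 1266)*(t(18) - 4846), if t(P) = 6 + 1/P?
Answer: 141307018/9 ≈ 1.5701e+7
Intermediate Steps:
(-4510 + 1266)*(t(18) - 4846) = (-4510 + 1266)*((6 + 1/18) - 4846) = -3244*((6 + 1/18) - 4846) = -3244*(109/18 - 4846) = -3244*(-87119/18) = 141307018/9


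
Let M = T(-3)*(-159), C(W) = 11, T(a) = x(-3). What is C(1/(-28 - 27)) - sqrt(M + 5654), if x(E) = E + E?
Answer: 11 - 4*sqrt(413) ≈ -70.290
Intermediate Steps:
x(E) = 2*E
T(a) = -6 (T(a) = 2*(-3) = -6)
M = 954 (M = -6*(-159) = 954)
C(1/(-28 - 27)) - sqrt(M + 5654) = 11 - sqrt(954 + 5654) = 11 - sqrt(6608) = 11 - 4*sqrt(413)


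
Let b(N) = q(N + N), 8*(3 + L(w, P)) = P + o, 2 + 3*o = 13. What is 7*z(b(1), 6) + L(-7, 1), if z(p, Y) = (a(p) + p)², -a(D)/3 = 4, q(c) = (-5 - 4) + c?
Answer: 30295/12 ≈ 2524.6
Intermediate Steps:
o = 11/3 (o = -⅔ + (⅓)*13 = -⅔ + 13/3 = 11/3 ≈ 3.6667)
L(w, P) = -61/24 + P/8 (L(w, P) = -3 + (P + 11/3)/8 = -3 + (11/3 + P)/8 = -3 + (11/24 + P/8) = -61/24 + P/8)
q(c) = -9 + c
a(D) = -12 (a(D) = -3*4 = -12)
b(N) = -9 + 2*N (b(N) = -9 + (N + N) = -9 + 2*N)
z(p, Y) = (-12 + p)²
7*z(b(1), 6) + L(-7, 1) = 7*(-12 + (-9 + 2*1))² + (-61/24 + (⅛)*1) = 7*(-12 + (-9 + 2))² + (-61/24 + ⅛) = 7*(-12 - 7)² - 29/12 = 7*(-19)² - 29/12 = 7*361 - 29/12 = 2527 - 29/12 = 30295/12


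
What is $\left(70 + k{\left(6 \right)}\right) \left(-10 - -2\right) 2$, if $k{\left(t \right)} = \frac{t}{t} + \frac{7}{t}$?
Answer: $- \frac{3464}{3} \approx -1154.7$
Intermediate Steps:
$k{\left(t \right)} = 1 + \frac{7}{t}$
$\left(70 + k{\left(6 \right)}\right) \left(-10 - -2\right) 2 = \left(70 + \frac{7 + 6}{6}\right) \left(-10 - -2\right) 2 = \left(70 + \frac{1}{6} \cdot 13\right) \left(-10 + 2\right) 2 = \left(70 + \frac{13}{6}\right) \left(\left(-8\right) 2\right) = \frac{433}{6} \left(-16\right) = - \frac{3464}{3}$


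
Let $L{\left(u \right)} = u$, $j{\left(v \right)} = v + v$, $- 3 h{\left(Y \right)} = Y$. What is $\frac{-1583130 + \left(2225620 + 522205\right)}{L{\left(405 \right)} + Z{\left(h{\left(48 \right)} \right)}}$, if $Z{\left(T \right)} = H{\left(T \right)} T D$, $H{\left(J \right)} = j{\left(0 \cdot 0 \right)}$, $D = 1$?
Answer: $\frac{232939}{81} \approx 2875.8$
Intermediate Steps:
$h{\left(Y \right)} = - \frac{Y}{3}$
$j{\left(v \right)} = 2 v$
$H{\left(J \right)} = 0$ ($H{\left(J \right)} = 2 \cdot 0 \cdot 0 = 2 \cdot 0 = 0$)
$Z{\left(T \right)} = 0$ ($Z{\left(T \right)} = 0 T 1 = 0 \cdot 1 = 0$)
$\frac{-1583130 + \left(2225620 + 522205\right)}{L{\left(405 \right)} + Z{\left(h{\left(48 \right)} \right)}} = \frac{-1583130 + \left(2225620 + 522205\right)}{405 + 0} = \frac{-1583130 + 2747825}{405} = 1164695 \cdot \frac{1}{405} = \frac{232939}{81}$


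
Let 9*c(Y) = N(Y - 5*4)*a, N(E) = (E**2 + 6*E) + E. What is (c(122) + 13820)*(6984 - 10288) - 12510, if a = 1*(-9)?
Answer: -8939918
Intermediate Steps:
N(E) = E**2 + 7*E
a = -9
c(Y) = -(-20 + Y)*(-13 + Y) (c(Y) = (((Y - 5*4)*(7 + (Y - 5*4)))*(-9))/9 = (((Y - 20)*(7 + (Y - 20)))*(-9))/9 = (((-20 + Y)*(7 + (-20 + Y)))*(-9))/9 = (((-20 + Y)*(-13 + Y))*(-9))/9 = (-9*(-20 + Y)*(-13 + Y))/9 = -(-20 + Y)*(-13 + Y))
(c(122) + 13820)*(6984 - 10288) - 12510 = (-(-20 + 122)*(-13 + 122) + 13820)*(6984 - 10288) - 12510 = (-1*102*109 + 13820)*(-3304) - 12510 = (-11118 + 13820)*(-3304) - 12510 = 2702*(-3304) - 12510 = -8927408 - 12510 = -8939918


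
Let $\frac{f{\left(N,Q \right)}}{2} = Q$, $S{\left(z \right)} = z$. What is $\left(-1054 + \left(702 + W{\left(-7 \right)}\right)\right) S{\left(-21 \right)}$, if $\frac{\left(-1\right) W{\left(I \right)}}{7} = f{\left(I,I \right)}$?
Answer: $5334$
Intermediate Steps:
$f{\left(N,Q \right)} = 2 Q$
$W{\left(I \right)} = - 14 I$ ($W{\left(I \right)} = - 7 \cdot 2 I = - 14 I$)
$\left(-1054 + \left(702 + W{\left(-7 \right)}\right)\right) S{\left(-21 \right)} = \left(-1054 + \left(702 - -98\right)\right) \left(-21\right) = \left(-1054 + \left(702 + 98\right)\right) \left(-21\right) = \left(-1054 + 800\right) \left(-21\right) = \left(-254\right) \left(-21\right) = 5334$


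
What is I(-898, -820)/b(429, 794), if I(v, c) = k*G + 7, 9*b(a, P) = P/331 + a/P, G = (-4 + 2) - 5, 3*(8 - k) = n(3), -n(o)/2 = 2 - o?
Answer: -104862786/772435 ≈ -135.76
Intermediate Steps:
n(o) = -4 + 2*o (n(o) = -2*(2 - o) = -4 + 2*o)
k = 22/3 (k = 8 - (-4 + 2*3)/3 = 8 - (-4 + 6)/3 = 8 - ⅓*2 = 8 - ⅔ = 22/3 ≈ 7.3333)
G = -7 (G = -2 - 5 = -7)
b(a, P) = P/2979 + a/(9*P) (b(a, P) = (P/331 + a/P)/9 = P/2979 + a/(9*P))
I(v, c) = -133/3 (I(v, c) = (22/3)*(-7) + 7 = -154/3 + 7 = -133/3)
I(-898, -820)/b(429, 794) = -133/(3*((1/2979)*794 + (⅑)*429/794)) = -133/(3*(794/2979 + (⅑)*429*(1/794))) = -133/(3*(794/2979 + 143/2382)) = -133/(3*772435/2365326) = -133/3*2365326/772435 = -104862786/772435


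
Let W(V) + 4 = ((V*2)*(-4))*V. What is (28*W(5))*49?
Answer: -279888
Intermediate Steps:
W(V) = -4 - 8*V² (W(V) = -4 + ((V*2)*(-4))*V = -4 + ((2*V)*(-4))*V = -4 + (-8*V)*V = -4 - 8*V²)
(28*W(5))*49 = (28*(-4 - 8*5²))*49 = (28*(-4 - 8*25))*49 = (28*(-4 - 200))*49 = (28*(-204))*49 = -5712*49 = -279888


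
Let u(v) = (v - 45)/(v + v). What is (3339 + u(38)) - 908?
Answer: 184749/76 ≈ 2430.9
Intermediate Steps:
u(v) = (-45 + v)/(2*v) (u(v) = (-45 + v)/((2*v)) = (-45 + v)*(1/(2*v)) = (-45 + v)/(2*v))
(3339 + u(38)) - 908 = (3339 + (½)*(-45 + 38)/38) - 908 = (3339 + (½)*(1/38)*(-7)) - 908 = (3339 - 7/76) - 908 = 253757/76 - 908 = 184749/76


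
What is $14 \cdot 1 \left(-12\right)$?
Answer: $-168$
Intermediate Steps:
$14 \cdot 1 \left(-12\right) = 14 \left(-12\right) = -168$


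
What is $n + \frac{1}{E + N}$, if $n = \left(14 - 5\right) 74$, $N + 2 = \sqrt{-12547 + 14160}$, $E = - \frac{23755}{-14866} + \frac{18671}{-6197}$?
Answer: $\frac{9051277441906113657692}{13590463152058477627} + \frac{8486942293658404 \sqrt{1613}}{13590463152058477627} \approx 666.03$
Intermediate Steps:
$E = - \frac{130353351}{92124602}$ ($E = \left(-23755\right) \left(- \frac{1}{14866}\right) + 18671 \left(- \frac{1}{6197}\right) = \frac{23755}{14866} - \frac{18671}{6197} = - \frac{130353351}{92124602} \approx -1.415$)
$N = -2 + \sqrt{1613}$ ($N = -2 + \sqrt{-12547 + 14160} = -2 + \sqrt{1613} \approx 38.162$)
$n = 666$ ($n = 9 \cdot 74 = 666$)
$n + \frac{1}{E + N} = 666 + \frac{1}{- \frac{130353351}{92124602} - \left(2 - \sqrt{1613}\right)} = 666 + \frac{1}{- \frac{314602555}{92124602} + \sqrt{1613}}$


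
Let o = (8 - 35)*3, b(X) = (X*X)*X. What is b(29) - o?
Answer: 24470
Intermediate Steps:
b(X) = X³ (b(X) = X²*X = X³)
o = -81 (o = -27*3 = -81)
b(29) - o = 29³ - 1*(-81) = 24389 + 81 = 24470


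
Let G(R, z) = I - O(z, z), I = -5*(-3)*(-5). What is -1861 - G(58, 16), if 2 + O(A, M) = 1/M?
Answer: -28607/16 ≈ -1787.9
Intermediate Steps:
O(A, M) = -2 + 1/M
I = -75 (I = 15*(-5) = -75)
G(R, z) = -73 - 1/z (G(R, z) = -75 - (-2 + 1/z) = -75 + (2 - 1/z) = -73 - 1/z)
-1861 - G(58, 16) = -1861 - (-73 - 1/16) = -1861 - 1*(-1169/16) = -1861 + 1169/16 = -28607/16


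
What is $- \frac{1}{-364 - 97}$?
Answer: $\frac{1}{461} \approx 0.0021692$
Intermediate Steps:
$- \frac{1}{-364 - 97} = - \frac{1}{-461} = \left(-1\right) \left(- \frac{1}{461}\right) = \frac{1}{461}$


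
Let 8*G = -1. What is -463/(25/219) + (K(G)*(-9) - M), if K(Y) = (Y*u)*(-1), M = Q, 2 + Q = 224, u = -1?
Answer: -855351/200 ≈ -4276.8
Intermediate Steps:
G = -⅛ (G = (⅛)*(-1) = -⅛ ≈ -0.12500)
Q = 222 (Q = -2 + 224 = 222)
M = 222
K(Y) = Y (K(Y) = (Y*(-1))*(-1) = -Y*(-1) = Y)
-463/(25/219) + (K(G)*(-9) - M) = -463/(25/219) + (-⅛*(-9) - 1*222) = -463/(25*(1/219)) + (9/8 - 222) = -463/25/219 - 1767/8 = -463*219/25 - 1767/8 = -101397/25 - 1767/8 = -855351/200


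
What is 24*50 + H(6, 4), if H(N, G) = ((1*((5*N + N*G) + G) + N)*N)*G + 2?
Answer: 2738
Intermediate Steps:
H(N, G) = 2 + G*N*(G + 6*N + G*N) (H(N, G) = ((1*((5*N + G*N) + G) + N)*N)*G + 2 = ((1*(G + 5*N + G*N) + N)*N)*G + 2 = (((G + 5*N + G*N) + N)*N)*G + 2 = ((G + 6*N + G*N)*N)*G + 2 = (N*(G + 6*N + G*N))*G + 2 = G*N*(G + 6*N + G*N) + 2 = 2 + G*N*(G + 6*N + G*N))
24*50 + H(6, 4) = 24*50 + (2 + 6*4**2 + 4**2*6**2 + 6*4*6**2) = 1200 + (2 + 6*16 + 16*36 + 6*4*36) = 1200 + (2 + 96 + 576 + 864) = 1200 + 1538 = 2738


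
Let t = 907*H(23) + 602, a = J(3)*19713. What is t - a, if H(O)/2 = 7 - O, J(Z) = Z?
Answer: -87561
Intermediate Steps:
H(O) = 14 - 2*O (H(O) = 2*(7 - O) = 14 - 2*O)
a = 59139 (a = 3*19713 = 59139)
t = -28422 (t = 907*(14 - 2*23) + 602 = 907*(14 - 46) + 602 = 907*(-32) + 602 = -29024 + 602 = -28422)
t - a = -28422 - 1*59139 = -28422 - 59139 = -87561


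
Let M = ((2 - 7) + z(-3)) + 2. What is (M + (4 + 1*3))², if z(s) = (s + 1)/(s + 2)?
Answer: 36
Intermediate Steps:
z(s) = (1 + s)/(2 + s)
M = -1 (M = ((2 - 7) + (1 - 3)/(2 - 3)) + 2 = (-5 - 2/(-1)) + 2 = (-5 - 1*(-2)) + 2 = (-5 + 2) + 2 = -3 + 2 = -1)
(M + (4 + 1*3))² = (-1 + (4 + 1*3))² = (-1 + (4 + 3))² = (-1 + 7)² = 6² = 36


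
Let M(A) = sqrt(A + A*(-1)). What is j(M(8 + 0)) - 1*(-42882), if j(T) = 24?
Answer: 42906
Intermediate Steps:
M(A) = 0 (M(A) = sqrt(A - A) = sqrt(0) = 0)
j(M(8 + 0)) - 1*(-42882) = 24 - 1*(-42882) = 24 + 42882 = 42906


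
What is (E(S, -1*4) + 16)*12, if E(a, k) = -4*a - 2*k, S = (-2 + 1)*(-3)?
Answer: 144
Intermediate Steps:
S = 3 (S = -1*(-3) = 3)
(E(S, -1*4) + 16)*12 = ((-4*3 - (-2)*4) + 16)*12 = ((-12 - 2*(-4)) + 16)*12 = ((-12 + 8) + 16)*12 = (-4 + 16)*12 = 12*12 = 144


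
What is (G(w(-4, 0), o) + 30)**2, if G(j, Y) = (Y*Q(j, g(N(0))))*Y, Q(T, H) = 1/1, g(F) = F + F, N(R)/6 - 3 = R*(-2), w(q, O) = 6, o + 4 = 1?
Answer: 1521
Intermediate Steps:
o = -3 (o = -4 + 1 = -3)
N(R) = 18 - 12*R (N(R) = 18 + 6*(R*(-2)) = 18 + 6*(-2*R) = 18 - 12*R)
g(F) = 2*F
Q(T, H) = 1
G(j, Y) = Y**2 (G(j, Y) = (Y*1)*Y = Y*Y = Y**2)
(G(w(-4, 0), o) + 30)**2 = ((-3)**2 + 30)**2 = (9 + 30)**2 = 39**2 = 1521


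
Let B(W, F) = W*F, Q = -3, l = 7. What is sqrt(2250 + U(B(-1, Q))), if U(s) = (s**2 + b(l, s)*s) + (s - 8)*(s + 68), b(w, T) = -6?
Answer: sqrt(1886) ≈ 43.428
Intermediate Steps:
B(W, F) = F*W
U(s) = s**2 - 6*s + (-8 + s)*(68 + s) (U(s) = (s**2 - 6*s) + (s - 8)*(s + 68) = (s**2 - 6*s) + (-8 + s)*(68 + s) = s**2 - 6*s + (-8 + s)*(68 + s))
sqrt(2250 + U(B(-1, Q))) = sqrt(2250 + (-544 + 2*(-3*(-1))**2 + 54*(-3*(-1)))) = sqrt(2250 + (-544 + 2*3**2 + 54*3)) = sqrt(2250 + (-544 + 2*9 + 162)) = sqrt(2250 + (-544 + 18 + 162)) = sqrt(2250 - 364) = sqrt(1886)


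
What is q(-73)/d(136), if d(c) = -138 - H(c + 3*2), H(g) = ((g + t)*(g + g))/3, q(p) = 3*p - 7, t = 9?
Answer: 339/21649 ≈ 0.015659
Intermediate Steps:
q(p) = -7 + 3*p
H(g) = 2*g*(9 + g)/3 (H(g) = ((g + 9)*(g + g))/3 = ((9 + g)*(2*g))*(1/3) = (2*g*(9 + g))*(1/3) = 2*g*(9 + g)/3)
d(c) = -138 - 2*(6 + c)*(15 + c)/3 (d(c) = -138 - 2*(c + 3*2)*(9 + (c + 3*2))/3 = -138 - 2*(c + 6)*(9 + (c + 6))/3 = -138 - 2*(6 + c)*(9 + (6 + c))/3 = -138 - 2*(6 + c)*(15 + c)/3)
q(-73)/d(136) = (-7 + 3*(-73))/(-138 - 2*(6 + 136)*(15 + 136)/3) = (-7 - 219)/(-138 - 2/3*142*151) = -226/(-138 - 42884/3) = -226/(-43298/3) = -226*(-3/43298) = 339/21649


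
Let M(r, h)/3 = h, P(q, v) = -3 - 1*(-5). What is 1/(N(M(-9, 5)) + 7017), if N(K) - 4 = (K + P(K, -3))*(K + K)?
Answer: 1/7531 ≈ 0.00013278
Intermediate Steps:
P(q, v) = 2 (P(q, v) = -3 + 5 = 2)
M(r, h) = 3*h
N(K) = 4 + 2*K*(2 + K) (N(K) = 4 + (K + 2)*(K + K) = 4 + (2 + K)*(2*K) = 4 + 2*K*(2 + K))
1/(N(M(-9, 5)) + 7017) = 1/((4 + 2*(3*5)² + 4*(3*5)) + 7017) = 1/((4 + 2*15² + 4*15) + 7017) = 1/((4 + 2*225 + 60) + 7017) = 1/((4 + 450 + 60) + 7017) = 1/(514 + 7017) = 1/7531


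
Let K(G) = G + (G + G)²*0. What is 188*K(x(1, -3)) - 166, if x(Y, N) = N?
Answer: -730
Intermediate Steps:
K(G) = G (K(G) = G + (2*G)²*0 = G + (4*G²)*0 = G + 0 = G)
188*K(x(1, -3)) - 166 = 188*(-3) - 166 = -564 - 166 = -730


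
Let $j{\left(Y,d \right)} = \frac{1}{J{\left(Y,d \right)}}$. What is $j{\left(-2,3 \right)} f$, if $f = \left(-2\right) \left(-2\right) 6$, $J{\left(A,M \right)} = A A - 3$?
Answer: $24$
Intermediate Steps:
$J{\left(A,M \right)} = -3 + A^{2}$ ($J{\left(A,M \right)} = A^{2} - 3 = -3 + A^{2}$)
$j{\left(Y,d \right)} = \frac{1}{-3 + Y^{2}}$
$f = 24$ ($f = 4 \cdot 6 = 24$)
$j{\left(-2,3 \right)} f = \frac{1}{-3 + \left(-2\right)^{2}} \cdot 24 = \frac{1}{-3 + 4} \cdot 24 = 1^{-1} \cdot 24 = 1 \cdot 24 = 24$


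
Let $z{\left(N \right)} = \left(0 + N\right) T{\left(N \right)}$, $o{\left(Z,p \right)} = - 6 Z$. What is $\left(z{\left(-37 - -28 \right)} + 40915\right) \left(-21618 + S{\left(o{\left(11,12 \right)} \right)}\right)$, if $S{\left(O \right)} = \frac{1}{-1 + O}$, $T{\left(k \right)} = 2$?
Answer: $- \frac{59235501079}{67} \approx -8.8411 \cdot 10^{8}$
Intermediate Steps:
$z{\left(N \right)} = 2 N$ ($z{\left(N \right)} = \left(0 + N\right) 2 = N 2 = 2 N$)
$\left(z{\left(-37 - -28 \right)} + 40915\right) \left(-21618 + S{\left(o{\left(11,12 \right)} \right)}\right) = \left(2 \left(-37 - -28\right) + 40915\right) \left(-21618 + \frac{1}{-1 - 66}\right) = \left(2 \left(-37 + 28\right) + 40915\right) \left(-21618 + \frac{1}{-1 - 66}\right) = \left(2 \left(-9\right) + 40915\right) \left(-21618 + \frac{1}{-67}\right) = \left(-18 + 40915\right) \left(-21618 - \frac{1}{67}\right) = 40897 \left(- \frac{1448407}{67}\right) = - \frac{59235501079}{67}$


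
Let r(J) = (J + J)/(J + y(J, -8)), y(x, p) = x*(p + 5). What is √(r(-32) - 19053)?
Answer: I*√19054 ≈ 138.04*I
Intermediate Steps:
y(x, p) = x*(5 + p)
r(J) = -1 (r(J) = (J + J)/(J + J*(5 - 8)) = (2*J)/(J + J*(-3)) = (2*J)/(J - 3*J) = (2*J)/((-2*J)) = (2*J)*(-1/(2*J)) = -1)
√(r(-32) - 19053) = √(-1 - 19053) = √(-19054) = I*√19054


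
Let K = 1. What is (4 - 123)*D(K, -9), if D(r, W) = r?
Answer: -119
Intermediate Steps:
(4 - 123)*D(K, -9) = (4 - 123)*1 = -119*1 = -119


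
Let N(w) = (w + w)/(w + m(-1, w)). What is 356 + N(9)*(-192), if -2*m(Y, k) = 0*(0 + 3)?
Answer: -28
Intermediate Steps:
m(Y, k) = 0 (m(Y, k) = -0*(0 + 3) = -0*3 = -½*0 = 0)
N(w) = 2 (N(w) = (w + w)/(w + 0) = (2*w)/w = 2)
356 + N(9)*(-192) = 356 + 2*(-192) = 356 - 384 = -28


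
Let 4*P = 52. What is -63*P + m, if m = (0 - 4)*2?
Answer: -827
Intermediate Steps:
P = 13 (P = (¼)*52 = 13)
m = -8 (m = -4*2 = -8)
-63*P + m = -63*13 - 8 = -819 - 8 = -827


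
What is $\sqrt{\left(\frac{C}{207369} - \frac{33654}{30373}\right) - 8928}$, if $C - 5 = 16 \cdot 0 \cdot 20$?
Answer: $\frac{i \sqrt{39357600533219683957921}}{2099472879} \approx 94.494 i$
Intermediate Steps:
$C = 5$ ($C = 5 + 16 \cdot 0 \cdot 20 = 5 + 0 \cdot 20 = 5 + 0 = 5$)
$\sqrt{\left(\frac{C}{207369} - \frac{33654}{30373}\right) - 8928} = \sqrt{\left(\frac{5}{207369} - \frac{33654}{30373}\right) - 8928} = \sqrt{- \frac{6978644461}{6298418637} - 8928} = \sqrt{- \frac{56239260235597}{6298418637}} = \frac{i \sqrt{39357600533219683957921}}{2099472879}$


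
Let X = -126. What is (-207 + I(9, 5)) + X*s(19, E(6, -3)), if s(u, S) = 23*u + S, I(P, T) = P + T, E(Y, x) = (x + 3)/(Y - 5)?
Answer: -55255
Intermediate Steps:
E(Y, x) = (3 + x)/(-5 + Y)
s(u, S) = S + 23*u
(-207 + I(9, 5)) + X*s(19, E(6, -3)) = (-207 + (9 + 5)) - 126*((3 - 3)/(-5 + 6) + 23*19) = (-207 + 14) - 126*(0/1 + 437) = -193 - 126*(1*0 + 437) = -193 - 126*(0 + 437) = -193 - 126*437 = -193 - 55062 = -55255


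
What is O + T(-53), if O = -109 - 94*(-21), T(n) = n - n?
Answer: 1865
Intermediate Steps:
T(n) = 0
O = 1865 (O = -109 + 1974 = 1865)
O + T(-53) = 1865 + 0 = 1865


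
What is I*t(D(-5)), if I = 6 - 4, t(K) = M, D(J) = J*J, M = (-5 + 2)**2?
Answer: 18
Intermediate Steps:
M = 9 (M = (-3)**2 = 9)
D(J) = J**2
t(K) = 9
I = 2
I*t(D(-5)) = 2*9 = 18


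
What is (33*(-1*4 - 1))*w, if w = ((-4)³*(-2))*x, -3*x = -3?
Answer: -21120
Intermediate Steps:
x = 1 (x = -⅓*(-3) = 1)
w = 128 (w = ((-4)³*(-2))*1 = -64*(-2)*1 = 128*1 = 128)
(33*(-1*4 - 1))*w = (33*(-1*4 - 1))*128 = (33*(-4 - 1))*128 = (33*(-5))*128 = -165*128 = -21120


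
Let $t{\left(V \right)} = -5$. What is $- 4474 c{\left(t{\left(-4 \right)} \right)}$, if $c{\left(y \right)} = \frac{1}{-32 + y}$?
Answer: $\frac{4474}{37} \approx 120.92$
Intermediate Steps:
$- 4474 c{\left(t{\left(-4 \right)} \right)} = - \frac{4474}{-32 - 5} = - \frac{4474}{-37} = \left(-4474\right) \left(- \frac{1}{37}\right) = \frac{4474}{37}$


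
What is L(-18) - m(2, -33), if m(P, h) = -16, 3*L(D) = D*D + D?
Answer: 118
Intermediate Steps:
L(D) = D/3 + D²/3 (L(D) = (D*D + D)/3 = (D² + D)/3 = (D + D²)/3 = D/3 + D²/3)
L(-18) - m(2, -33) = (⅓)*(-18)*(1 - 18) - 1*(-16) = (⅓)*(-18)*(-17) + 16 = 102 + 16 = 118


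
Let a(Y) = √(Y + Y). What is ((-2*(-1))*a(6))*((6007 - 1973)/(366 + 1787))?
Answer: 16136*√3/2153 ≈ 12.981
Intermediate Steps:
a(Y) = √2*√Y (a(Y) = √(2*Y) = √2*√Y)
((-2*(-1))*a(6))*((6007 - 1973)/(366 + 1787)) = ((-2*(-1))*(√2*√6))*((6007 - 1973)/(366 + 1787)) = (2*(2*√3))*(4034/2153) = (4*√3)*(4034*(1/2153)) = (4*√3)*(4034/2153) = 16136*√3/2153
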